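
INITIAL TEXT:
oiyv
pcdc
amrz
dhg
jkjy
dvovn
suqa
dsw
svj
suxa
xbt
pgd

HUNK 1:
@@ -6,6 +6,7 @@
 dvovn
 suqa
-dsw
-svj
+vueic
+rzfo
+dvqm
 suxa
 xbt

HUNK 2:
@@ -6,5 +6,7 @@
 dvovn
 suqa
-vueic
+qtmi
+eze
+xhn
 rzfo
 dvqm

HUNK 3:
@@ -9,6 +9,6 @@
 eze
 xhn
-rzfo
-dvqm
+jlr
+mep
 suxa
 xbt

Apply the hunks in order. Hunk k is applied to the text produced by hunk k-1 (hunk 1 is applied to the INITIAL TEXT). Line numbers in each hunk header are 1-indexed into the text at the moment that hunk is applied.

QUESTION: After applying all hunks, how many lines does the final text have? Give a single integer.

Hunk 1: at line 6 remove [dsw,svj] add [vueic,rzfo,dvqm] -> 13 lines: oiyv pcdc amrz dhg jkjy dvovn suqa vueic rzfo dvqm suxa xbt pgd
Hunk 2: at line 6 remove [vueic] add [qtmi,eze,xhn] -> 15 lines: oiyv pcdc amrz dhg jkjy dvovn suqa qtmi eze xhn rzfo dvqm suxa xbt pgd
Hunk 3: at line 9 remove [rzfo,dvqm] add [jlr,mep] -> 15 lines: oiyv pcdc amrz dhg jkjy dvovn suqa qtmi eze xhn jlr mep suxa xbt pgd
Final line count: 15

Answer: 15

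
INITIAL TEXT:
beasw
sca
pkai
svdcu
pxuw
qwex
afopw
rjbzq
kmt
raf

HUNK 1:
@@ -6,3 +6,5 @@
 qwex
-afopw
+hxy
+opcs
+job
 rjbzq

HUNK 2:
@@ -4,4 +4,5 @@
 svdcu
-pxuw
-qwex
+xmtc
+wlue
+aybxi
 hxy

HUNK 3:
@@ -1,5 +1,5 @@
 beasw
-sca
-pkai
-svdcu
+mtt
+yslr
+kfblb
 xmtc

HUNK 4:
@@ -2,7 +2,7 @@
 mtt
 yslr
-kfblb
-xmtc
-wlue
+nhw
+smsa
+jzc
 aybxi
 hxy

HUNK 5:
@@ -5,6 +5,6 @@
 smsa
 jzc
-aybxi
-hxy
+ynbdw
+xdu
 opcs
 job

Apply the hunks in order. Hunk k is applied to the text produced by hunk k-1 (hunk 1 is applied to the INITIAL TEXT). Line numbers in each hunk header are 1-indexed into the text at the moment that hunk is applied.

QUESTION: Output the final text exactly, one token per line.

Hunk 1: at line 6 remove [afopw] add [hxy,opcs,job] -> 12 lines: beasw sca pkai svdcu pxuw qwex hxy opcs job rjbzq kmt raf
Hunk 2: at line 4 remove [pxuw,qwex] add [xmtc,wlue,aybxi] -> 13 lines: beasw sca pkai svdcu xmtc wlue aybxi hxy opcs job rjbzq kmt raf
Hunk 3: at line 1 remove [sca,pkai,svdcu] add [mtt,yslr,kfblb] -> 13 lines: beasw mtt yslr kfblb xmtc wlue aybxi hxy opcs job rjbzq kmt raf
Hunk 4: at line 2 remove [kfblb,xmtc,wlue] add [nhw,smsa,jzc] -> 13 lines: beasw mtt yslr nhw smsa jzc aybxi hxy opcs job rjbzq kmt raf
Hunk 5: at line 5 remove [aybxi,hxy] add [ynbdw,xdu] -> 13 lines: beasw mtt yslr nhw smsa jzc ynbdw xdu opcs job rjbzq kmt raf

Answer: beasw
mtt
yslr
nhw
smsa
jzc
ynbdw
xdu
opcs
job
rjbzq
kmt
raf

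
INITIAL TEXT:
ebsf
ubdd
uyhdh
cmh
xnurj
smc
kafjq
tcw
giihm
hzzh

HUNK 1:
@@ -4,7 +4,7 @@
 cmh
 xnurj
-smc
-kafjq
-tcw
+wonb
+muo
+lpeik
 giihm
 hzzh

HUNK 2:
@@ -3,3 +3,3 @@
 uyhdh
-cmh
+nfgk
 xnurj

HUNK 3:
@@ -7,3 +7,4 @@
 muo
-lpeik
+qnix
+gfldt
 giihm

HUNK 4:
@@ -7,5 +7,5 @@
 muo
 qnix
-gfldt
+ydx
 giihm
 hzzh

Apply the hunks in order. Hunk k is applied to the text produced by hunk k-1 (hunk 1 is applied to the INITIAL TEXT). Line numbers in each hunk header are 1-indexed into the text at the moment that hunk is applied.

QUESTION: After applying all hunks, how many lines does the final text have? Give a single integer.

Hunk 1: at line 4 remove [smc,kafjq,tcw] add [wonb,muo,lpeik] -> 10 lines: ebsf ubdd uyhdh cmh xnurj wonb muo lpeik giihm hzzh
Hunk 2: at line 3 remove [cmh] add [nfgk] -> 10 lines: ebsf ubdd uyhdh nfgk xnurj wonb muo lpeik giihm hzzh
Hunk 3: at line 7 remove [lpeik] add [qnix,gfldt] -> 11 lines: ebsf ubdd uyhdh nfgk xnurj wonb muo qnix gfldt giihm hzzh
Hunk 4: at line 7 remove [gfldt] add [ydx] -> 11 lines: ebsf ubdd uyhdh nfgk xnurj wonb muo qnix ydx giihm hzzh
Final line count: 11

Answer: 11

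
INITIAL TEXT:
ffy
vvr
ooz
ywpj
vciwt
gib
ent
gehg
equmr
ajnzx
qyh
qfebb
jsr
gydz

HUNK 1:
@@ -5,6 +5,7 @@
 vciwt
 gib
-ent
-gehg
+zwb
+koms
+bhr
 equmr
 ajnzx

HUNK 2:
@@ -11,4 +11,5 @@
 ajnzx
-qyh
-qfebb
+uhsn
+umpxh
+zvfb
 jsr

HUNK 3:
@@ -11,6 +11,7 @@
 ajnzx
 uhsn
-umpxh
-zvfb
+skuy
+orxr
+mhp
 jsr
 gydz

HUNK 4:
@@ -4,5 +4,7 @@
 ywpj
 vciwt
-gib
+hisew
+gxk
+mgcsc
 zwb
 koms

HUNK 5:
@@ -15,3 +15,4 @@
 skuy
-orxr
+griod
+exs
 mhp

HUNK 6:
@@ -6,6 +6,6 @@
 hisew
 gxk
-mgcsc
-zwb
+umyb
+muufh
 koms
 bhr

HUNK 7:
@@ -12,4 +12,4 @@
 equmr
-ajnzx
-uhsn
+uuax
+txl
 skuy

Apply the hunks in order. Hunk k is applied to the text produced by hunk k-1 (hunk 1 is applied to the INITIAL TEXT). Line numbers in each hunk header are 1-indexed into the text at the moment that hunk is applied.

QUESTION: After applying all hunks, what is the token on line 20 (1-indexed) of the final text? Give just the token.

Hunk 1: at line 5 remove [ent,gehg] add [zwb,koms,bhr] -> 15 lines: ffy vvr ooz ywpj vciwt gib zwb koms bhr equmr ajnzx qyh qfebb jsr gydz
Hunk 2: at line 11 remove [qyh,qfebb] add [uhsn,umpxh,zvfb] -> 16 lines: ffy vvr ooz ywpj vciwt gib zwb koms bhr equmr ajnzx uhsn umpxh zvfb jsr gydz
Hunk 3: at line 11 remove [umpxh,zvfb] add [skuy,orxr,mhp] -> 17 lines: ffy vvr ooz ywpj vciwt gib zwb koms bhr equmr ajnzx uhsn skuy orxr mhp jsr gydz
Hunk 4: at line 4 remove [gib] add [hisew,gxk,mgcsc] -> 19 lines: ffy vvr ooz ywpj vciwt hisew gxk mgcsc zwb koms bhr equmr ajnzx uhsn skuy orxr mhp jsr gydz
Hunk 5: at line 15 remove [orxr] add [griod,exs] -> 20 lines: ffy vvr ooz ywpj vciwt hisew gxk mgcsc zwb koms bhr equmr ajnzx uhsn skuy griod exs mhp jsr gydz
Hunk 6: at line 6 remove [mgcsc,zwb] add [umyb,muufh] -> 20 lines: ffy vvr ooz ywpj vciwt hisew gxk umyb muufh koms bhr equmr ajnzx uhsn skuy griod exs mhp jsr gydz
Hunk 7: at line 12 remove [ajnzx,uhsn] add [uuax,txl] -> 20 lines: ffy vvr ooz ywpj vciwt hisew gxk umyb muufh koms bhr equmr uuax txl skuy griod exs mhp jsr gydz
Final line 20: gydz

Answer: gydz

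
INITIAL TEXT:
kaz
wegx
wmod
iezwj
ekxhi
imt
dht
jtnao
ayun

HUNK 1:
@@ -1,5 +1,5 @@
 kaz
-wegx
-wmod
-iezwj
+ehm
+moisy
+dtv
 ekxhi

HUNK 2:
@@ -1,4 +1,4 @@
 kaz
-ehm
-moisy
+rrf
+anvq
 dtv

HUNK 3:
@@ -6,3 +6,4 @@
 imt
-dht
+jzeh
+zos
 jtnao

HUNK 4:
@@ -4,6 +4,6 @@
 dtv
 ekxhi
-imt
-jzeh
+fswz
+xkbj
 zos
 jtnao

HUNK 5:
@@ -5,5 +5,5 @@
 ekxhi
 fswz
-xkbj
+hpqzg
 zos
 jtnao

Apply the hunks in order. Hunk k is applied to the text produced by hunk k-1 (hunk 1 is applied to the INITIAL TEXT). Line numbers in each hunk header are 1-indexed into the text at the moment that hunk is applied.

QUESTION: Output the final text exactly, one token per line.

Hunk 1: at line 1 remove [wegx,wmod,iezwj] add [ehm,moisy,dtv] -> 9 lines: kaz ehm moisy dtv ekxhi imt dht jtnao ayun
Hunk 2: at line 1 remove [ehm,moisy] add [rrf,anvq] -> 9 lines: kaz rrf anvq dtv ekxhi imt dht jtnao ayun
Hunk 3: at line 6 remove [dht] add [jzeh,zos] -> 10 lines: kaz rrf anvq dtv ekxhi imt jzeh zos jtnao ayun
Hunk 4: at line 4 remove [imt,jzeh] add [fswz,xkbj] -> 10 lines: kaz rrf anvq dtv ekxhi fswz xkbj zos jtnao ayun
Hunk 5: at line 5 remove [xkbj] add [hpqzg] -> 10 lines: kaz rrf anvq dtv ekxhi fswz hpqzg zos jtnao ayun

Answer: kaz
rrf
anvq
dtv
ekxhi
fswz
hpqzg
zos
jtnao
ayun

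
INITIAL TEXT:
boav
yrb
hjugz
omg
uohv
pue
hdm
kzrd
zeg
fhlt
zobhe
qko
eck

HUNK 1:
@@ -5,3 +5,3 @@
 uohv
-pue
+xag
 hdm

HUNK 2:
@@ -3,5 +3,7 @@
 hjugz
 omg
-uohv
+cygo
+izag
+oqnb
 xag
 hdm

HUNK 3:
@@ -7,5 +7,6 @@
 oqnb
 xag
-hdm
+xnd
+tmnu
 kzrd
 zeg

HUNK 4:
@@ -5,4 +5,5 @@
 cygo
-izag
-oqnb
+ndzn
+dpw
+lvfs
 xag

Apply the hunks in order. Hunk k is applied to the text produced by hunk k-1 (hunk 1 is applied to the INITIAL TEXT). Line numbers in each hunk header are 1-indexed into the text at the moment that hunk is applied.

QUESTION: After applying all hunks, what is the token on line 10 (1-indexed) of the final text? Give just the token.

Hunk 1: at line 5 remove [pue] add [xag] -> 13 lines: boav yrb hjugz omg uohv xag hdm kzrd zeg fhlt zobhe qko eck
Hunk 2: at line 3 remove [uohv] add [cygo,izag,oqnb] -> 15 lines: boav yrb hjugz omg cygo izag oqnb xag hdm kzrd zeg fhlt zobhe qko eck
Hunk 3: at line 7 remove [hdm] add [xnd,tmnu] -> 16 lines: boav yrb hjugz omg cygo izag oqnb xag xnd tmnu kzrd zeg fhlt zobhe qko eck
Hunk 4: at line 5 remove [izag,oqnb] add [ndzn,dpw,lvfs] -> 17 lines: boav yrb hjugz omg cygo ndzn dpw lvfs xag xnd tmnu kzrd zeg fhlt zobhe qko eck
Final line 10: xnd

Answer: xnd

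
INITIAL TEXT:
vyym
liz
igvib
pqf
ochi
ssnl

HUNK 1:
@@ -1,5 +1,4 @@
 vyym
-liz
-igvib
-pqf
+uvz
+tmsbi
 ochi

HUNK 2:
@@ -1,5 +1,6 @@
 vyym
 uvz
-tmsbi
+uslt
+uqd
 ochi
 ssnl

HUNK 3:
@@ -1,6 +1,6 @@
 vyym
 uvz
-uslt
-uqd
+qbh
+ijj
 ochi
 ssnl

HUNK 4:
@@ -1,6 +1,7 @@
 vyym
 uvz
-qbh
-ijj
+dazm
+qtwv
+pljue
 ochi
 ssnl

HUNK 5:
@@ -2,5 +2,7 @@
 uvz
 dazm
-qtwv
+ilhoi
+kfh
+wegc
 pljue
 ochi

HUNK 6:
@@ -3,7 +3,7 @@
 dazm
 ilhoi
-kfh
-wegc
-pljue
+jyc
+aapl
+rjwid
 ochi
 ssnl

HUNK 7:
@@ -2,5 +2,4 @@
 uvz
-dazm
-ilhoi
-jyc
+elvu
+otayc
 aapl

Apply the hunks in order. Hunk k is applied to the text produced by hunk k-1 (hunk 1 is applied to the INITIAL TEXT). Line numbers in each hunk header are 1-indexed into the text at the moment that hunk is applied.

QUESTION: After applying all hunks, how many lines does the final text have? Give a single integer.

Hunk 1: at line 1 remove [liz,igvib,pqf] add [uvz,tmsbi] -> 5 lines: vyym uvz tmsbi ochi ssnl
Hunk 2: at line 1 remove [tmsbi] add [uslt,uqd] -> 6 lines: vyym uvz uslt uqd ochi ssnl
Hunk 3: at line 1 remove [uslt,uqd] add [qbh,ijj] -> 6 lines: vyym uvz qbh ijj ochi ssnl
Hunk 4: at line 1 remove [qbh,ijj] add [dazm,qtwv,pljue] -> 7 lines: vyym uvz dazm qtwv pljue ochi ssnl
Hunk 5: at line 2 remove [qtwv] add [ilhoi,kfh,wegc] -> 9 lines: vyym uvz dazm ilhoi kfh wegc pljue ochi ssnl
Hunk 6: at line 3 remove [kfh,wegc,pljue] add [jyc,aapl,rjwid] -> 9 lines: vyym uvz dazm ilhoi jyc aapl rjwid ochi ssnl
Hunk 7: at line 2 remove [dazm,ilhoi,jyc] add [elvu,otayc] -> 8 lines: vyym uvz elvu otayc aapl rjwid ochi ssnl
Final line count: 8

Answer: 8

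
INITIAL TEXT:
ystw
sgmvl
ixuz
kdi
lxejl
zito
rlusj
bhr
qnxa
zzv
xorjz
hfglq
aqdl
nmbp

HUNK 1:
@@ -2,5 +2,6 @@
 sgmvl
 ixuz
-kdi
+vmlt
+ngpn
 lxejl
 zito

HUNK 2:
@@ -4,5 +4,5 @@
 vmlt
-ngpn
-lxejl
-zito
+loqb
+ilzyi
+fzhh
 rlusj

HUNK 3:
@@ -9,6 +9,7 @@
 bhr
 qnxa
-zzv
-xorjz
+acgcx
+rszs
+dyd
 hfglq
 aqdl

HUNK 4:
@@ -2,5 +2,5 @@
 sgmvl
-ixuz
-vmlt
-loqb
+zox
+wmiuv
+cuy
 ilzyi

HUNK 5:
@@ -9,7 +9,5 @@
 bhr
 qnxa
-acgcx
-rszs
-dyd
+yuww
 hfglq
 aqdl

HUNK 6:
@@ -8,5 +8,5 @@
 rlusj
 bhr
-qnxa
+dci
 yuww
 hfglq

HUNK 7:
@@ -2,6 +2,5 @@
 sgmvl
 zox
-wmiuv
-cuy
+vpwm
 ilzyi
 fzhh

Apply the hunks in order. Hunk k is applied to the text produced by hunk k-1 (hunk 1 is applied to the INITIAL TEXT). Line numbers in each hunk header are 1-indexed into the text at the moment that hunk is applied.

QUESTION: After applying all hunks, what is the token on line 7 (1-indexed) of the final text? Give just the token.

Hunk 1: at line 2 remove [kdi] add [vmlt,ngpn] -> 15 lines: ystw sgmvl ixuz vmlt ngpn lxejl zito rlusj bhr qnxa zzv xorjz hfglq aqdl nmbp
Hunk 2: at line 4 remove [ngpn,lxejl,zito] add [loqb,ilzyi,fzhh] -> 15 lines: ystw sgmvl ixuz vmlt loqb ilzyi fzhh rlusj bhr qnxa zzv xorjz hfglq aqdl nmbp
Hunk 3: at line 9 remove [zzv,xorjz] add [acgcx,rszs,dyd] -> 16 lines: ystw sgmvl ixuz vmlt loqb ilzyi fzhh rlusj bhr qnxa acgcx rszs dyd hfglq aqdl nmbp
Hunk 4: at line 2 remove [ixuz,vmlt,loqb] add [zox,wmiuv,cuy] -> 16 lines: ystw sgmvl zox wmiuv cuy ilzyi fzhh rlusj bhr qnxa acgcx rszs dyd hfglq aqdl nmbp
Hunk 5: at line 9 remove [acgcx,rszs,dyd] add [yuww] -> 14 lines: ystw sgmvl zox wmiuv cuy ilzyi fzhh rlusj bhr qnxa yuww hfglq aqdl nmbp
Hunk 6: at line 8 remove [qnxa] add [dci] -> 14 lines: ystw sgmvl zox wmiuv cuy ilzyi fzhh rlusj bhr dci yuww hfglq aqdl nmbp
Hunk 7: at line 2 remove [wmiuv,cuy] add [vpwm] -> 13 lines: ystw sgmvl zox vpwm ilzyi fzhh rlusj bhr dci yuww hfglq aqdl nmbp
Final line 7: rlusj

Answer: rlusj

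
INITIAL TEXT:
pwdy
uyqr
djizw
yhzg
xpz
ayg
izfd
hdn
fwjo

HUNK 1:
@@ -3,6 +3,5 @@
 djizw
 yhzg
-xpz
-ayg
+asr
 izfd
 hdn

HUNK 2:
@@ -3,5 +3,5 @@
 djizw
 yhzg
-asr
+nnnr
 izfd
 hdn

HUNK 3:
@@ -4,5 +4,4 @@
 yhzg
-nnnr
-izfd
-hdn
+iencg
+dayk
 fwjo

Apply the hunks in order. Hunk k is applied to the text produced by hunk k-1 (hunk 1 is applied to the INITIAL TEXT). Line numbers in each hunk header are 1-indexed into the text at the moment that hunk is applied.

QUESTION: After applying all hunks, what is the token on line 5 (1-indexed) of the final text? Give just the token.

Answer: iencg

Derivation:
Hunk 1: at line 3 remove [xpz,ayg] add [asr] -> 8 lines: pwdy uyqr djizw yhzg asr izfd hdn fwjo
Hunk 2: at line 3 remove [asr] add [nnnr] -> 8 lines: pwdy uyqr djizw yhzg nnnr izfd hdn fwjo
Hunk 3: at line 4 remove [nnnr,izfd,hdn] add [iencg,dayk] -> 7 lines: pwdy uyqr djizw yhzg iencg dayk fwjo
Final line 5: iencg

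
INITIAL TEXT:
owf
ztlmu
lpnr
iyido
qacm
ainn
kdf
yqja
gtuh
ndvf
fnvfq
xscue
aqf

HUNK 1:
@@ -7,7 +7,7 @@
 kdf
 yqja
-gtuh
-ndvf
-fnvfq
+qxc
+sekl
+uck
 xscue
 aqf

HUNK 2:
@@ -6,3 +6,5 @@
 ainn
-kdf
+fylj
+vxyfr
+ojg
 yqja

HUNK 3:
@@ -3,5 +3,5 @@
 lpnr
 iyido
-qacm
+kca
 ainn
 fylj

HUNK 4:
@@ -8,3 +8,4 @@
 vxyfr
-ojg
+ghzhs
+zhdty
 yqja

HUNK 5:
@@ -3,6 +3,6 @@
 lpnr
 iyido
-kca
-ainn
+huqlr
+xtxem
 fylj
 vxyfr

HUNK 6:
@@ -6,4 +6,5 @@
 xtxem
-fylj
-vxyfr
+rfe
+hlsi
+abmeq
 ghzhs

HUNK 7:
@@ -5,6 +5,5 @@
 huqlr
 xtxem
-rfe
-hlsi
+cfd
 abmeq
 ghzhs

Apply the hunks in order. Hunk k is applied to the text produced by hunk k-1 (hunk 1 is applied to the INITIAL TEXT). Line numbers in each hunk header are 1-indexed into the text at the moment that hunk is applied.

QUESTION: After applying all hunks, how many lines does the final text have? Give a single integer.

Answer: 16

Derivation:
Hunk 1: at line 7 remove [gtuh,ndvf,fnvfq] add [qxc,sekl,uck] -> 13 lines: owf ztlmu lpnr iyido qacm ainn kdf yqja qxc sekl uck xscue aqf
Hunk 2: at line 6 remove [kdf] add [fylj,vxyfr,ojg] -> 15 lines: owf ztlmu lpnr iyido qacm ainn fylj vxyfr ojg yqja qxc sekl uck xscue aqf
Hunk 3: at line 3 remove [qacm] add [kca] -> 15 lines: owf ztlmu lpnr iyido kca ainn fylj vxyfr ojg yqja qxc sekl uck xscue aqf
Hunk 4: at line 8 remove [ojg] add [ghzhs,zhdty] -> 16 lines: owf ztlmu lpnr iyido kca ainn fylj vxyfr ghzhs zhdty yqja qxc sekl uck xscue aqf
Hunk 5: at line 3 remove [kca,ainn] add [huqlr,xtxem] -> 16 lines: owf ztlmu lpnr iyido huqlr xtxem fylj vxyfr ghzhs zhdty yqja qxc sekl uck xscue aqf
Hunk 6: at line 6 remove [fylj,vxyfr] add [rfe,hlsi,abmeq] -> 17 lines: owf ztlmu lpnr iyido huqlr xtxem rfe hlsi abmeq ghzhs zhdty yqja qxc sekl uck xscue aqf
Hunk 7: at line 5 remove [rfe,hlsi] add [cfd] -> 16 lines: owf ztlmu lpnr iyido huqlr xtxem cfd abmeq ghzhs zhdty yqja qxc sekl uck xscue aqf
Final line count: 16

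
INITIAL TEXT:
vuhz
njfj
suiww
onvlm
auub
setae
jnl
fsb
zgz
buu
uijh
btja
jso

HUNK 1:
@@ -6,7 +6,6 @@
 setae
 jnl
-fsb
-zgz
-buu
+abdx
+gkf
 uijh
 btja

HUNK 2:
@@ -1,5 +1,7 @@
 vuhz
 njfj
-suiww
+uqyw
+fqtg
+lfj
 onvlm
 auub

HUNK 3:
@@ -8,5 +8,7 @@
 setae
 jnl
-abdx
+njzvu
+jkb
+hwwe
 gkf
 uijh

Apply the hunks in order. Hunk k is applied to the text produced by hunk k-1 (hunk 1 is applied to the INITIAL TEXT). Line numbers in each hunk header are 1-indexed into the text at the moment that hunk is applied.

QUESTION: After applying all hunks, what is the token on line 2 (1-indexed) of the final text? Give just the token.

Hunk 1: at line 6 remove [fsb,zgz,buu] add [abdx,gkf] -> 12 lines: vuhz njfj suiww onvlm auub setae jnl abdx gkf uijh btja jso
Hunk 2: at line 1 remove [suiww] add [uqyw,fqtg,lfj] -> 14 lines: vuhz njfj uqyw fqtg lfj onvlm auub setae jnl abdx gkf uijh btja jso
Hunk 3: at line 8 remove [abdx] add [njzvu,jkb,hwwe] -> 16 lines: vuhz njfj uqyw fqtg lfj onvlm auub setae jnl njzvu jkb hwwe gkf uijh btja jso
Final line 2: njfj

Answer: njfj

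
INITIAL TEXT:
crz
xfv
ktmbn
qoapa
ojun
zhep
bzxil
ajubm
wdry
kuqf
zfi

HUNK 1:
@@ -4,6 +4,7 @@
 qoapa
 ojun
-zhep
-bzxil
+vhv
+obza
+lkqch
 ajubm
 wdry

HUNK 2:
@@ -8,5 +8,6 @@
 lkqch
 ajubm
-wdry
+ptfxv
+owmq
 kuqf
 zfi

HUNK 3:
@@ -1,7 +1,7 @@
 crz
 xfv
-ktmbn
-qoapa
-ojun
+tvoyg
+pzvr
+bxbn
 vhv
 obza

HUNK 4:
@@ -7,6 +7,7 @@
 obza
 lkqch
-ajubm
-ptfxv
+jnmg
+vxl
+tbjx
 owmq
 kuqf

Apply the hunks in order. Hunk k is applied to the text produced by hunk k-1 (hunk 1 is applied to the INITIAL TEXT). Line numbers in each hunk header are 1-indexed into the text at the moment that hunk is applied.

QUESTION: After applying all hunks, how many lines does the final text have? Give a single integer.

Answer: 14

Derivation:
Hunk 1: at line 4 remove [zhep,bzxil] add [vhv,obza,lkqch] -> 12 lines: crz xfv ktmbn qoapa ojun vhv obza lkqch ajubm wdry kuqf zfi
Hunk 2: at line 8 remove [wdry] add [ptfxv,owmq] -> 13 lines: crz xfv ktmbn qoapa ojun vhv obza lkqch ajubm ptfxv owmq kuqf zfi
Hunk 3: at line 1 remove [ktmbn,qoapa,ojun] add [tvoyg,pzvr,bxbn] -> 13 lines: crz xfv tvoyg pzvr bxbn vhv obza lkqch ajubm ptfxv owmq kuqf zfi
Hunk 4: at line 7 remove [ajubm,ptfxv] add [jnmg,vxl,tbjx] -> 14 lines: crz xfv tvoyg pzvr bxbn vhv obza lkqch jnmg vxl tbjx owmq kuqf zfi
Final line count: 14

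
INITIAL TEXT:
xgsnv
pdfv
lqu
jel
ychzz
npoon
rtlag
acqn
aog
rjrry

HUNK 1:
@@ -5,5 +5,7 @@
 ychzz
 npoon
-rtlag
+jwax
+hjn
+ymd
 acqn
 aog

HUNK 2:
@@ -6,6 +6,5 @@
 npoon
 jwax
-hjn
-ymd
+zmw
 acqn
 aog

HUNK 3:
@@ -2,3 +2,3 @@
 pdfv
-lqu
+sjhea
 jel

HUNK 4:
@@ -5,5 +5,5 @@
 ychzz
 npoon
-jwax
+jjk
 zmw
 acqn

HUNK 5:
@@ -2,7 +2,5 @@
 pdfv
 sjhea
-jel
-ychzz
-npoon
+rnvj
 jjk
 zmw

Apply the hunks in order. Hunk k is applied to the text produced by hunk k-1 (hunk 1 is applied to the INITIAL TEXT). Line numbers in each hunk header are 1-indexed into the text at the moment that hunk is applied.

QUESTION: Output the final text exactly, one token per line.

Answer: xgsnv
pdfv
sjhea
rnvj
jjk
zmw
acqn
aog
rjrry

Derivation:
Hunk 1: at line 5 remove [rtlag] add [jwax,hjn,ymd] -> 12 lines: xgsnv pdfv lqu jel ychzz npoon jwax hjn ymd acqn aog rjrry
Hunk 2: at line 6 remove [hjn,ymd] add [zmw] -> 11 lines: xgsnv pdfv lqu jel ychzz npoon jwax zmw acqn aog rjrry
Hunk 3: at line 2 remove [lqu] add [sjhea] -> 11 lines: xgsnv pdfv sjhea jel ychzz npoon jwax zmw acqn aog rjrry
Hunk 4: at line 5 remove [jwax] add [jjk] -> 11 lines: xgsnv pdfv sjhea jel ychzz npoon jjk zmw acqn aog rjrry
Hunk 5: at line 2 remove [jel,ychzz,npoon] add [rnvj] -> 9 lines: xgsnv pdfv sjhea rnvj jjk zmw acqn aog rjrry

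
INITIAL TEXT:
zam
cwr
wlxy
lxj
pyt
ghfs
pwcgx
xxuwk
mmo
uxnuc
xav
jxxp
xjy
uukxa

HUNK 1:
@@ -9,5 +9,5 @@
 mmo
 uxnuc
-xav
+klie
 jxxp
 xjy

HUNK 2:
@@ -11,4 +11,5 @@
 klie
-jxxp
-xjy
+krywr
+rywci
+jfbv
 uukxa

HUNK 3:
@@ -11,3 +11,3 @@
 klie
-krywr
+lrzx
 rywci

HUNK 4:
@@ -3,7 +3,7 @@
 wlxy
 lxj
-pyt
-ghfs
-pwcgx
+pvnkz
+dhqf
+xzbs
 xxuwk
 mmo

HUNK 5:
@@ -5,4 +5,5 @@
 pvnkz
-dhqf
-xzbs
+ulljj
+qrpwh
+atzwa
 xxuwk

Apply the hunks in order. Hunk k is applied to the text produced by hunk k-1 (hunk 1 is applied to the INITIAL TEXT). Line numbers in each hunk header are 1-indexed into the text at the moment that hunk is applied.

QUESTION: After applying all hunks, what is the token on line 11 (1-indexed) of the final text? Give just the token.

Answer: uxnuc

Derivation:
Hunk 1: at line 9 remove [xav] add [klie] -> 14 lines: zam cwr wlxy lxj pyt ghfs pwcgx xxuwk mmo uxnuc klie jxxp xjy uukxa
Hunk 2: at line 11 remove [jxxp,xjy] add [krywr,rywci,jfbv] -> 15 lines: zam cwr wlxy lxj pyt ghfs pwcgx xxuwk mmo uxnuc klie krywr rywci jfbv uukxa
Hunk 3: at line 11 remove [krywr] add [lrzx] -> 15 lines: zam cwr wlxy lxj pyt ghfs pwcgx xxuwk mmo uxnuc klie lrzx rywci jfbv uukxa
Hunk 4: at line 3 remove [pyt,ghfs,pwcgx] add [pvnkz,dhqf,xzbs] -> 15 lines: zam cwr wlxy lxj pvnkz dhqf xzbs xxuwk mmo uxnuc klie lrzx rywci jfbv uukxa
Hunk 5: at line 5 remove [dhqf,xzbs] add [ulljj,qrpwh,atzwa] -> 16 lines: zam cwr wlxy lxj pvnkz ulljj qrpwh atzwa xxuwk mmo uxnuc klie lrzx rywci jfbv uukxa
Final line 11: uxnuc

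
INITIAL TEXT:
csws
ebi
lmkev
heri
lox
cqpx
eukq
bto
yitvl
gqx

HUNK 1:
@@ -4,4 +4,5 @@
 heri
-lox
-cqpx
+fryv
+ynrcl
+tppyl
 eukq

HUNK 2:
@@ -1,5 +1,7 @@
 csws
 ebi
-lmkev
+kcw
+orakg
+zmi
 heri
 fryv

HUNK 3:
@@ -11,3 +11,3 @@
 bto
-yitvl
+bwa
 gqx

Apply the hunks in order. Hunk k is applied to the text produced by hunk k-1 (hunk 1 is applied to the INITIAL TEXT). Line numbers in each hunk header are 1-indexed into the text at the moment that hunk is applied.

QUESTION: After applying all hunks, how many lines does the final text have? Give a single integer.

Hunk 1: at line 4 remove [lox,cqpx] add [fryv,ynrcl,tppyl] -> 11 lines: csws ebi lmkev heri fryv ynrcl tppyl eukq bto yitvl gqx
Hunk 2: at line 1 remove [lmkev] add [kcw,orakg,zmi] -> 13 lines: csws ebi kcw orakg zmi heri fryv ynrcl tppyl eukq bto yitvl gqx
Hunk 3: at line 11 remove [yitvl] add [bwa] -> 13 lines: csws ebi kcw orakg zmi heri fryv ynrcl tppyl eukq bto bwa gqx
Final line count: 13

Answer: 13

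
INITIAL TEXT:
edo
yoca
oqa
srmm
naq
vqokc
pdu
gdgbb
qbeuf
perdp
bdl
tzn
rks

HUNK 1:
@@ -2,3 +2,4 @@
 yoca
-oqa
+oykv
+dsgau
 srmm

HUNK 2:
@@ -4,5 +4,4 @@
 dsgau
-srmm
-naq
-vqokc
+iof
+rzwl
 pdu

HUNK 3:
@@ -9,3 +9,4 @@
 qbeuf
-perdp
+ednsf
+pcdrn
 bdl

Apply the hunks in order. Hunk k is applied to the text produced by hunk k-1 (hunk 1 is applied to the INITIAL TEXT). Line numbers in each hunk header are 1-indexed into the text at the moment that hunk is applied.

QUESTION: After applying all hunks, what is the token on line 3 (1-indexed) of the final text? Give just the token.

Answer: oykv

Derivation:
Hunk 1: at line 2 remove [oqa] add [oykv,dsgau] -> 14 lines: edo yoca oykv dsgau srmm naq vqokc pdu gdgbb qbeuf perdp bdl tzn rks
Hunk 2: at line 4 remove [srmm,naq,vqokc] add [iof,rzwl] -> 13 lines: edo yoca oykv dsgau iof rzwl pdu gdgbb qbeuf perdp bdl tzn rks
Hunk 3: at line 9 remove [perdp] add [ednsf,pcdrn] -> 14 lines: edo yoca oykv dsgau iof rzwl pdu gdgbb qbeuf ednsf pcdrn bdl tzn rks
Final line 3: oykv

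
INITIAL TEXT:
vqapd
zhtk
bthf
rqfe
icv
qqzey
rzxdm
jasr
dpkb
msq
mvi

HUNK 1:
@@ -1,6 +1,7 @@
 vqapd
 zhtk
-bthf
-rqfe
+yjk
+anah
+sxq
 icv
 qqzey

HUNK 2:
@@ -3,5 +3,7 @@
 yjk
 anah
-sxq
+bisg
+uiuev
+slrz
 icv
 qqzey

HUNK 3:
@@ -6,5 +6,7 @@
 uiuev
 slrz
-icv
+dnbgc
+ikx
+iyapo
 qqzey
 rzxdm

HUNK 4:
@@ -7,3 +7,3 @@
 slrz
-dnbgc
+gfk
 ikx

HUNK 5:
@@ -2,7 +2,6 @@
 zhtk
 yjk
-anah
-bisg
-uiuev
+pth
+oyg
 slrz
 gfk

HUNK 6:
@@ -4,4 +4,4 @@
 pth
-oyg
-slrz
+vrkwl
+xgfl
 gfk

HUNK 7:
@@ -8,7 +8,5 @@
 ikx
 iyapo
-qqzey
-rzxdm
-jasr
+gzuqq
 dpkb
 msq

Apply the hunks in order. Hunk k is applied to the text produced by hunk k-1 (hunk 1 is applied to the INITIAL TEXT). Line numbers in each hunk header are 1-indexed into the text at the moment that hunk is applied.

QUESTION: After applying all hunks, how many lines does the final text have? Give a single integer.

Hunk 1: at line 1 remove [bthf,rqfe] add [yjk,anah,sxq] -> 12 lines: vqapd zhtk yjk anah sxq icv qqzey rzxdm jasr dpkb msq mvi
Hunk 2: at line 3 remove [sxq] add [bisg,uiuev,slrz] -> 14 lines: vqapd zhtk yjk anah bisg uiuev slrz icv qqzey rzxdm jasr dpkb msq mvi
Hunk 3: at line 6 remove [icv] add [dnbgc,ikx,iyapo] -> 16 lines: vqapd zhtk yjk anah bisg uiuev slrz dnbgc ikx iyapo qqzey rzxdm jasr dpkb msq mvi
Hunk 4: at line 7 remove [dnbgc] add [gfk] -> 16 lines: vqapd zhtk yjk anah bisg uiuev slrz gfk ikx iyapo qqzey rzxdm jasr dpkb msq mvi
Hunk 5: at line 2 remove [anah,bisg,uiuev] add [pth,oyg] -> 15 lines: vqapd zhtk yjk pth oyg slrz gfk ikx iyapo qqzey rzxdm jasr dpkb msq mvi
Hunk 6: at line 4 remove [oyg,slrz] add [vrkwl,xgfl] -> 15 lines: vqapd zhtk yjk pth vrkwl xgfl gfk ikx iyapo qqzey rzxdm jasr dpkb msq mvi
Hunk 7: at line 8 remove [qqzey,rzxdm,jasr] add [gzuqq] -> 13 lines: vqapd zhtk yjk pth vrkwl xgfl gfk ikx iyapo gzuqq dpkb msq mvi
Final line count: 13

Answer: 13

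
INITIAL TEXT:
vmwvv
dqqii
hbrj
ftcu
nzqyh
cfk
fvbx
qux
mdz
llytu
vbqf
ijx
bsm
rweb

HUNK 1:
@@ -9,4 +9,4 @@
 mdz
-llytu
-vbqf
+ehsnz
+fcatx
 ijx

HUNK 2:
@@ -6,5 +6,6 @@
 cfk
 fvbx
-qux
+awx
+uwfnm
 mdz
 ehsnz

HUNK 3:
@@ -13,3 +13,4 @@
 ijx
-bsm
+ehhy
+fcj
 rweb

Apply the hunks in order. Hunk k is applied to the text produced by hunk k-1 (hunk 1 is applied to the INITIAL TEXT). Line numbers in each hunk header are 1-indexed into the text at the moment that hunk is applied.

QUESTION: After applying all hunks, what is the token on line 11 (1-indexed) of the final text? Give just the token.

Answer: ehsnz

Derivation:
Hunk 1: at line 9 remove [llytu,vbqf] add [ehsnz,fcatx] -> 14 lines: vmwvv dqqii hbrj ftcu nzqyh cfk fvbx qux mdz ehsnz fcatx ijx bsm rweb
Hunk 2: at line 6 remove [qux] add [awx,uwfnm] -> 15 lines: vmwvv dqqii hbrj ftcu nzqyh cfk fvbx awx uwfnm mdz ehsnz fcatx ijx bsm rweb
Hunk 3: at line 13 remove [bsm] add [ehhy,fcj] -> 16 lines: vmwvv dqqii hbrj ftcu nzqyh cfk fvbx awx uwfnm mdz ehsnz fcatx ijx ehhy fcj rweb
Final line 11: ehsnz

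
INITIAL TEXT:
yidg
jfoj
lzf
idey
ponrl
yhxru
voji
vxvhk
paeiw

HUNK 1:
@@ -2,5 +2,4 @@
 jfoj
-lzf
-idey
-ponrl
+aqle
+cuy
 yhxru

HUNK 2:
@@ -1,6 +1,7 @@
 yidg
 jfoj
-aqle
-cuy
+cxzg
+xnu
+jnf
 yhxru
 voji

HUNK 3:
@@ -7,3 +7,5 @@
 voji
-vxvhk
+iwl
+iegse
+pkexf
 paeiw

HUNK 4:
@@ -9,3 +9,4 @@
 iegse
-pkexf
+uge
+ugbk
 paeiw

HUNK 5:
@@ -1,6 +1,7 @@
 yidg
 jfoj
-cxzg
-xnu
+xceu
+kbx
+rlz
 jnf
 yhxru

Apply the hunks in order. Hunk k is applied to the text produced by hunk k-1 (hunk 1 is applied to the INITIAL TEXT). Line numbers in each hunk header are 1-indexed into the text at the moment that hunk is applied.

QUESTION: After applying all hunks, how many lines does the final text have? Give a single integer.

Hunk 1: at line 2 remove [lzf,idey,ponrl] add [aqle,cuy] -> 8 lines: yidg jfoj aqle cuy yhxru voji vxvhk paeiw
Hunk 2: at line 1 remove [aqle,cuy] add [cxzg,xnu,jnf] -> 9 lines: yidg jfoj cxzg xnu jnf yhxru voji vxvhk paeiw
Hunk 3: at line 7 remove [vxvhk] add [iwl,iegse,pkexf] -> 11 lines: yidg jfoj cxzg xnu jnf yhxru voji iwl iegse pkexf paeiw
Hunk 4: at line 9 remove [pkexf] add [uge,ugbk] -> 12 lines: yidg jfoj cxzg xnu jnf yhxru voji iwl iegse uge ugbk paeiw
Hunk 5: at line 1 remove [cxzg,xnu] add [xceu,kbx,rlz] -> 13 lines: yidg jfoj xceu kbx rlz jnf yhxru voji iwl iegse uge ugbk paeiw
Final line count: 13

Answer: 13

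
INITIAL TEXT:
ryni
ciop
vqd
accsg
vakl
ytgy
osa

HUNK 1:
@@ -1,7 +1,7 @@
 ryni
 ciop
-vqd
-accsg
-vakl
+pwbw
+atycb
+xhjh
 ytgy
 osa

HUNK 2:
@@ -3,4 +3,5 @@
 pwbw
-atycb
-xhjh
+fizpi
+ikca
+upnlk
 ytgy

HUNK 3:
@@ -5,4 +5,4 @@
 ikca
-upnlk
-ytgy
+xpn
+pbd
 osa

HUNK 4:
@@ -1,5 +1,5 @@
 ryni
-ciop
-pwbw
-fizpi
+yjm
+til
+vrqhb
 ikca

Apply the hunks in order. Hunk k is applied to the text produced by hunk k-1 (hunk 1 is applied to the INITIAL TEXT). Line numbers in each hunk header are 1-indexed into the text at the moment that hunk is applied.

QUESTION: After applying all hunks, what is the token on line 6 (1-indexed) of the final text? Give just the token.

Hunk 1: at line 1 remove [vqd,accsg,vakl] add [pwbw,atycb,xhjh] -> 7 lines: ryni ciop pwbw atycb xhjh ytgy osa
Hunk 2: at line 3 remove [atycb,xhjh] add [fizpi,ikca,upnlk] -> 8 lines: ryni ciop pwbw fizpi ikca upnlk ytgy osa
Hunk 3: at line 5 remove [upnlk,ytgy] add [xpn,pbd] -> 8 lines: ryni ciop pwbw fizpi ikca xpn pbd osa
Hunk 4: at line 1 remove [ciop,pwbw,fizpi] add [yjm,til,vrqhb] -> 8 lines: ryni yjm til vrqhb ikca xpn pbd osa
Final line 6: xpn

Answer: xpn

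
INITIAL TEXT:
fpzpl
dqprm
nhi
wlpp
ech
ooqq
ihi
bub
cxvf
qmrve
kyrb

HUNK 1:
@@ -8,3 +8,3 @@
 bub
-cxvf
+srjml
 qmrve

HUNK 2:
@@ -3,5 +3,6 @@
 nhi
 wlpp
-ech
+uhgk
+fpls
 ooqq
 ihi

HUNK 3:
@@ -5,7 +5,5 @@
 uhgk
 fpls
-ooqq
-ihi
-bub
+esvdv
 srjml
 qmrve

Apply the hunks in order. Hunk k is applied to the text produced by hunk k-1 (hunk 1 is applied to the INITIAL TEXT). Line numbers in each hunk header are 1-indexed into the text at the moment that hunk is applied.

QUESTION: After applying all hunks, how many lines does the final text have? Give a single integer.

Answer: 10

Derivation:
Hunk 1: at line 8 remove [cxvf] add [srjml] -> 11 lines: fpzpl dqprm nhi wlpp ech ooqq ihi bub srjml qmrve kyrb
Hunk 2: at line 3 remove [ech] add [uhgk,fpls] -> 12 lines: fpzpl dqprm nhi wlpp uhgk fpls ooqq ihi bub srjml qmrve kyrb
Hunk 3: at line 5 remove [ooqq,ihi,bub] add [esvdv] -> 10 lines: fpzpl dqprm nhi wlpp uhgk fpls esvdv srjml qmrve kyrb
Final line count: 10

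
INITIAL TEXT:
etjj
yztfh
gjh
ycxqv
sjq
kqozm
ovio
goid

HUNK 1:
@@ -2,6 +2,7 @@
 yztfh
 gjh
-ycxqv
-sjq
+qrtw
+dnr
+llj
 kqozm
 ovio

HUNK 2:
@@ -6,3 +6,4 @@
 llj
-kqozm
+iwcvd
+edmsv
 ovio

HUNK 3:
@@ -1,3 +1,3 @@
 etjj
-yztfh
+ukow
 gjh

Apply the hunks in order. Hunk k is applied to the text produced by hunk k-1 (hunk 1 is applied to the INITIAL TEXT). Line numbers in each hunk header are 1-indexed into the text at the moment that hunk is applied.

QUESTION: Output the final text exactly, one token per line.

Hunk 1: at line 2 remove [ycxqv,sjq] add [qrtw,dnr,llj] -> 9 lines: etjj yztfh gjh qrtw dnr llj kqozm ovio goid
Hunk 2: at line 6 remove [kqozm] add [iwcvd,edmsv] -> 10 lines: etjj yztfh gjh qrtw dnr llj iwcvd edmsv ovio goid
Hunk 3: at line 1 remove [yztfh] add [ukow] -> 10 lines: etjj ukow gjh qrtw dnr llj iwcvd edmsv ovio goid

Answer: etjj
ukow
gjh
qrtw
dnr
llj
iwcvd
edmsv
ovio
goid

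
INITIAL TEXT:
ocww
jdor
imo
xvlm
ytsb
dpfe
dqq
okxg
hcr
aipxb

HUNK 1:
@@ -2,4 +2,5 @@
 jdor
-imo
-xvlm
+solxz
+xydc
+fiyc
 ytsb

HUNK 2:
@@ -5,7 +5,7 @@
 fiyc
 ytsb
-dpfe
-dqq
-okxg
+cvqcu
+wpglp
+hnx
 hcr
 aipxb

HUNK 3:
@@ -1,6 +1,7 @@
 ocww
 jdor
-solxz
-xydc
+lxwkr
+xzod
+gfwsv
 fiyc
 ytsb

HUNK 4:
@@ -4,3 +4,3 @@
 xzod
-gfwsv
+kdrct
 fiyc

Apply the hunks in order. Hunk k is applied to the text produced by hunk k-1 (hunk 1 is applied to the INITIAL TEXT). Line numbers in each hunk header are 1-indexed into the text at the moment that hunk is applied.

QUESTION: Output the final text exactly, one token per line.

Answer: ocww
jdor
lxwkr
xzod
kdrct
fiyc
ytsb
cvqcu
wpglp
hnx
hcr
aipxb

Derivation:
Hunk 1: at line 2 remove [imo,xvlm] add [solxz,xydc,fiyc] -> 11 lines: ocww jdor solxz xydc fiyc ytsb dpfe dqq okxg hcr aipxb
Hunk 2: at line 5 remove [dpfe,dqq,okxg] add [cvqcu,wpglp,hnx] -> 11 lines: ocww jdor solxz xydc fiyc ytsb cvqcu wpglp hnx hcr aipxb
Hunk 3: at line 1 remove [solxz,xydc] add [lxwkr,xzod,gfwsv] -> 12 lines: ocww jdor lxwkr xzod gfwsv fiyc ytsb cvqcu wpglp hnx hcr aipxb
Hunk 4: at line 4 remove [gfwsv] add [kdrct] -> 12 lines: ocww jdor lxwkr xzod kdrct fiyc ytsb cvqcu wpglp hnx hcr aipxb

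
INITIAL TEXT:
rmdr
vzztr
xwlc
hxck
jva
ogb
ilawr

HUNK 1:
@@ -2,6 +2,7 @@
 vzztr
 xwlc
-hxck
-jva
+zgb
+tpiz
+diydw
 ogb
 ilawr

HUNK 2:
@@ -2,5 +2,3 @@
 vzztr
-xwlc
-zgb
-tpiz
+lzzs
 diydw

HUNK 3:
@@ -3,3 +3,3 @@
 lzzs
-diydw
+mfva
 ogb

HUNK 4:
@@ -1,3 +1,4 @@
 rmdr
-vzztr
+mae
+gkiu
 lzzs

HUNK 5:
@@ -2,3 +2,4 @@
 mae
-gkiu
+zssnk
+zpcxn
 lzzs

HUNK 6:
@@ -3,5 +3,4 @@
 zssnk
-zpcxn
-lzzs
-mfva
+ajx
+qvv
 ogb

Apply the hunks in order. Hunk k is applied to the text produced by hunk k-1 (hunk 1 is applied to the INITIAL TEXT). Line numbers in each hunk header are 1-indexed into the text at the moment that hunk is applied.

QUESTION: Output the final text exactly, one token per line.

Hunk 1: at line 2 remove [hxck,jva] add [zgb,tpiz,diydw] -> 8 lines: rmdr vzztr xwlc zgb tpiz diydw ogb ilawr
Hunk 2: at line 2 remove [xwlc,zgb,tpiz] add [lzzs] -> 6 lines: rmdr vzztr lzzs diydw ogb ilawr
Hunk 3: at line 3 remove [diydw] add [mfva] -> 6 lines: rmdr vzztr lzzs mfva ogb ilawr
Hunk 4: at line 1 remove [vzztr] add [mae,gkiu] -> 7 lines: rmdr mae gkiu lzzs mfva ogb ilawr
Hunk 5: at line 2 remove [gkiu] add [zssnk,zpcxn] -> 8 lines: rmdr mae zssnk zpcxn lzzs mfva ogb ilawr
Hunk 6: at line 3 remove [zpcxn,lzzs,mfva] add [ajx,qvv] -> 7 lines: rmdr mae zssnk ajx qvv ogb ilawr

Answer: rmdr
mae
zssnk
ajx
qvv
ogb
ilawr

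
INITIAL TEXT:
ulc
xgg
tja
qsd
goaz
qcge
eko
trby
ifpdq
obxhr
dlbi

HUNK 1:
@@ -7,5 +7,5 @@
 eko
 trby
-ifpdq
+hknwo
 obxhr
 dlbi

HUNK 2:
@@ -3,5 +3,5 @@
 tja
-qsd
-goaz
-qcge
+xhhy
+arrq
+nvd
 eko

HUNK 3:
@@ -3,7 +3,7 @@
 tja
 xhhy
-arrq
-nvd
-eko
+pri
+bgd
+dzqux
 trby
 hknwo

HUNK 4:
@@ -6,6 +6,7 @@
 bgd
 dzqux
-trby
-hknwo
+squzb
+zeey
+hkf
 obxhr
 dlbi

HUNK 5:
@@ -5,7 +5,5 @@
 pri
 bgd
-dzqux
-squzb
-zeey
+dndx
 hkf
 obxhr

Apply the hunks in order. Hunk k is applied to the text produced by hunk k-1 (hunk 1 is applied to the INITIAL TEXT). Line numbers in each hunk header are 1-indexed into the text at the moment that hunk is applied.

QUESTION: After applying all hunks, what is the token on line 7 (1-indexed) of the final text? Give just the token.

Answer: dndx

Derivation:
Hunk 1: at line 7 remove [ifpdq] add [hknwo] -> 11 lines: ulc xgg tja qsd goaz qcge eko trby hknwo obxhr dlbi
Hunk 2: at line 3 remove [qsd,goaz,qcge] add [xhhy,arrq,nvd] -> 11 lines: ulc xgg tja xhhy arrq nvd eko trby hknwo obxhr dlbi
Hunk 3: at line 3 remove [arrq,nvd,eko] add [pri,bgd,dzqux] -> 11 lines: ulc xgg tja xhhy pri bgd dzqux trby hknwo obxhr dlbi
Hunk 4: at line 6 remove [trby,hknwo] add [squzb,zeey,hkf] -> 12 lines: ulc xgg tja xhhy pri bgd dzqux squzb zeey hkf obxhr dlbi
Hunk 5: at line 5 remove [dzqux,squzb,zeey] add [dndx] -> 10 lines: ulc xgg tja xhhy pri bgd dndx hkf obxhr dlbi
Final line 7: dndx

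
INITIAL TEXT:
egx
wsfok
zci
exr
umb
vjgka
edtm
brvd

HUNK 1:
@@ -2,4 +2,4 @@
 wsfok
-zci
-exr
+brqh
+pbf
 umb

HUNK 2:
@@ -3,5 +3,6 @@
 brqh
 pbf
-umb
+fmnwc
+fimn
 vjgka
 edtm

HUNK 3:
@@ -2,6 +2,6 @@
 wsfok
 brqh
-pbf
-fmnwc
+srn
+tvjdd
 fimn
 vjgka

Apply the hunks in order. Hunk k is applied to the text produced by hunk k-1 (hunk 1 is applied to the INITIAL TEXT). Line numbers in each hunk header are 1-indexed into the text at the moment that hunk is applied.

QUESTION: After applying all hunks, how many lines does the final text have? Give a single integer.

Hunk 1: at line 2 remove [zci,exr] add [brqh,pbf] -> 8 lines: egx wsfok brqh pbf umb vjgka edtm brvd
Hunk 2: at line 3 remove [umb] add [fmnwc,fimn] -> 9 lines: egx wsfok brqh pbf fmnwc fimn vjgka edtm brvd
Hunk 3: at line 2 remove [pbf,fmnwc] add [srn,tvjdd] -> 9 lines: egx wsfok brqh srn tvjdd fimn vjgka edtm brvd
Final line count: 9

Answer: 9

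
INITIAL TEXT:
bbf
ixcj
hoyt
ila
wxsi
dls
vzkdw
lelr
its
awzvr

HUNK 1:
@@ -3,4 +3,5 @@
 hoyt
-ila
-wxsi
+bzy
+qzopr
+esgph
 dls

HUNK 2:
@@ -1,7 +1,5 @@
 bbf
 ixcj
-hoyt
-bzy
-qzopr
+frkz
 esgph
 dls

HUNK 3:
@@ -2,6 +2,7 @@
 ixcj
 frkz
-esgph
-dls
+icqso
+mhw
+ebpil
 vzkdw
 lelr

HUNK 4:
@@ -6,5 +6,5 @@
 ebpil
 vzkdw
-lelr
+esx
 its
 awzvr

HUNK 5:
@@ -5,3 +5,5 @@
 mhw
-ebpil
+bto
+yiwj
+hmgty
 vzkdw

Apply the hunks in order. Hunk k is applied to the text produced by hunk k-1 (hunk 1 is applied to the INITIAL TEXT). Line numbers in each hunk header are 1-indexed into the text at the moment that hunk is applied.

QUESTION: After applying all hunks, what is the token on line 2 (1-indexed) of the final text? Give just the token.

Hunk 1: at line 3 remove [ila,wxsi] add [bzy,qzopr,esgph] -> 11 lines: bbf ixcj hoyt bzy qzopr esgph dls vzkdw lelr its awzvr
Hunk 2: at line 1 remove [hoyt,bzy,qzopr] add [frkz] -> 9 lines: bbf ixcj frkz esgph dls vzkdw lelr its awzvr
Hunk 3: at line 2 remove [esgph,dls] add [icqso,mhw,ebpil] -> 10 lines: bbf ixcj frkz icqso mhw ebpil vzkdw lelr its awzvr
Hunk 4: at line 6 remove [lelr] add [esx] -> 10 lines: bbf ixcj frkz icqso mhw ebpil vzkdw esx its awzvr
Hunk 5: at line 5 remove [ebpil] add [bto,yiwj,hmgty] -> 12 lines: bbf ixcj frkz icqso mhw bto yiwj hmgty vzkdw esx its awzvr
Final line 2: ixcj

Answer: ixcj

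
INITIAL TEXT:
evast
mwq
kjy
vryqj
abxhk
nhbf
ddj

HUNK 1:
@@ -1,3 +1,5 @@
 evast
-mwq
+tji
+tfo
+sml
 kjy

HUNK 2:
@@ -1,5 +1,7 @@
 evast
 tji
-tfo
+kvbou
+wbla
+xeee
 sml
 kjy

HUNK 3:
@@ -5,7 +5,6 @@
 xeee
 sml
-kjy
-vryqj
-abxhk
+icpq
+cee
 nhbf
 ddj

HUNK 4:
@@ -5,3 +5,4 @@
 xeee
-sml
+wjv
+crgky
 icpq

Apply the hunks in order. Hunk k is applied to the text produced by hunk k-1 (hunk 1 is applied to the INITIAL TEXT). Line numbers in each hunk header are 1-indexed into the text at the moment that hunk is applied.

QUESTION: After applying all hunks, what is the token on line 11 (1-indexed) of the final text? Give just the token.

Answer: ddj

Derivation:
Hunk 1: at line 1 remove [mwq] add [tji,tfo,sml] -> 9 lines: evast tji tfo sml kjy vryqj abxhk nhbf ddj
Hunk 2: at line 1 remove [tfo] add [kvbou,wbla,xeee] -> 11 lines: evast tji kvbou wbla xeee sml kjy vryqj abxhk nhbf ddj
Hunk 3: at line 5 remove [kjy,vryqj,abxhk] add [icpq,cee] -> 10 lines: evast tji kvbou wbla xeee sml icpq cee nhbf ddj
Hunk 4: at line 5 remove [sml] add [wjv,crgky] -> 11 lines: evast tji kvbou wbla xeee wjv crgky icpq cee nhbf ddj
Final line 11: ddj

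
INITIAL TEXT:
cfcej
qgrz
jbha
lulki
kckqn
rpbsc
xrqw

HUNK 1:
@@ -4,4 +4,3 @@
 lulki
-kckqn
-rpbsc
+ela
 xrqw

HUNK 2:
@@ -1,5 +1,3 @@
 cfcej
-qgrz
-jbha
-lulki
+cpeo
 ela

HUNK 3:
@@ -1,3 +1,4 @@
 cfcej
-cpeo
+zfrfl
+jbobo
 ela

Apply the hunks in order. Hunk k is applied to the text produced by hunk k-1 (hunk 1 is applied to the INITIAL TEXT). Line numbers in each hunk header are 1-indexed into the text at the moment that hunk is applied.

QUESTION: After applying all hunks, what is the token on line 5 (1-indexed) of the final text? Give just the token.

Hunk 1: at line 4 remove [kckqn,rpbsc] add [ela] -> 6 lines: cfcej qgrz jbha lulki ela xrqw
Hunk 2: at line 1 remove [qgrz,jbha,lulki] add [cpeo] -> 4 lines: cfcej cpeo ela xrqw
Hunk 3: at line 1 remove [cpeo] add [zfrfl,jbobo] -> 5 lines: cfcej zfrfl jbobo ela xrqw
Final line 5: xrqw

Answer: xrqw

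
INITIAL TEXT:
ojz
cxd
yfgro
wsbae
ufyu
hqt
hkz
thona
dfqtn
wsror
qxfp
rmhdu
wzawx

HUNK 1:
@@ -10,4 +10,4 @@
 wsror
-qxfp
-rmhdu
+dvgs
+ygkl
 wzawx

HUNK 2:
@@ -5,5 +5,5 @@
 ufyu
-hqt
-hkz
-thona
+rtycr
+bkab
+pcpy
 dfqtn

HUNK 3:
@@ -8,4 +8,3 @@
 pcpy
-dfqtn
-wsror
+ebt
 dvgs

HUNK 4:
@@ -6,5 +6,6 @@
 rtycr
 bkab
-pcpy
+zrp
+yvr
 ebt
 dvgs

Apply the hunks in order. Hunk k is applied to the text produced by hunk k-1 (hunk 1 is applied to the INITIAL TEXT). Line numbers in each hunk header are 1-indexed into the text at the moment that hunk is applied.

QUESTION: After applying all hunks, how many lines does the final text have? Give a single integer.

Answer: 13

Derivation:
Hunk 1: at line 10 remove [qxfp,rmhdu] add [dvgs,ygkl] -> 13 lines: ojz cxd yfgro wsbae ufyu hqt hkz thona dfqtn wsror dvgs ygkl wzawx
Hunk 2: at line 5 remove [hqt,hkz,thona] add [rtycr,bkab,pcpy] -> 13 lines: ojz cxd yfgro wsbae ufyu rtycr bkab pcpy dfqtn wsror dvgs ygkl wzawx
Hunk 3: at line 8 remove [dfqtn,wsror] add [ebt] -> 12 lines: ojz cxd yfgro wsbae ufyu rtycr bkab pcpy ebt dvgs ygkl wzawx
Hunk 4: at line 6 remove [pcpy] add [zrp,yvr] -> 13 lines: ojz cxd yfgro wsbae ufyu rtycr bkab zrp yvr ebt dvgs ygkl wzawx
Final line count: 13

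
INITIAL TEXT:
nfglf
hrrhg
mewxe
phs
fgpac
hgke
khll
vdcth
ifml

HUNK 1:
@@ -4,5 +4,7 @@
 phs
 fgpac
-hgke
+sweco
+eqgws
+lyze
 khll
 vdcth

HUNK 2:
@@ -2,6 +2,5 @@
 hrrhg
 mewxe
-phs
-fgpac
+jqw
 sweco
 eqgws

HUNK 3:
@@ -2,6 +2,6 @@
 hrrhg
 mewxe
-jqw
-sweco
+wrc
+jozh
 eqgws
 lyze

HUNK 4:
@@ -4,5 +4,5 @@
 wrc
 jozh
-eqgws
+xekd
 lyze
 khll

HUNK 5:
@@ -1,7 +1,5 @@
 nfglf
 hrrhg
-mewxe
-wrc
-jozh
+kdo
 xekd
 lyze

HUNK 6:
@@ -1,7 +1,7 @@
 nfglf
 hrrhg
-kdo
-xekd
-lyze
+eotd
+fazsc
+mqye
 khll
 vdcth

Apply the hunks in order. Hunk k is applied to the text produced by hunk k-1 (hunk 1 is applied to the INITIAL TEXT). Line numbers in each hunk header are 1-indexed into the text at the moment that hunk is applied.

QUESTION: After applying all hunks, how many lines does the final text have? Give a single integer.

Hunk 1: at line 4 remove [hgke] add [sweco,eqgws,lyze] -> 11 lines: nfglf hrrhg mewxe phs fgpac sweco eqgws lyze khll vdcth ifml
Hunk 2: at line 2 remove [phs,fgpac] add [jqw] -> 10 lines: nfglf hrrhg mewxe jqw sweco eqgws lyze khll vdcth ifml
Hunk 3: at line 2 remove [jqw,sweco] add [wrc,jozh] -> 10 lines: nfglf hrrhg mewxe wrc jozh eqgws lyze khll vdcth ifml
Hunk 4: at line 4 remove [eqgws] add [xekd] -> 10 lines: nfglf hrrhg mewxe wrc jozh xekd lyze khll vdcth ifml
Hunk 5: at line 1 remove [mewxe,wrc,jozh] add [kdo] -> 8 lines: nfglf hrrhg kdo xekd lyze khll vdcth ifml
Hunk 6: at line 1 remove [kdo,xekd,lyze] add [eotd,fazsc,mqye] -> 8 lines: nfglf hrrhg eotd fazsc mqye khll vdcth ifml
Final line count: 8

Answer: 8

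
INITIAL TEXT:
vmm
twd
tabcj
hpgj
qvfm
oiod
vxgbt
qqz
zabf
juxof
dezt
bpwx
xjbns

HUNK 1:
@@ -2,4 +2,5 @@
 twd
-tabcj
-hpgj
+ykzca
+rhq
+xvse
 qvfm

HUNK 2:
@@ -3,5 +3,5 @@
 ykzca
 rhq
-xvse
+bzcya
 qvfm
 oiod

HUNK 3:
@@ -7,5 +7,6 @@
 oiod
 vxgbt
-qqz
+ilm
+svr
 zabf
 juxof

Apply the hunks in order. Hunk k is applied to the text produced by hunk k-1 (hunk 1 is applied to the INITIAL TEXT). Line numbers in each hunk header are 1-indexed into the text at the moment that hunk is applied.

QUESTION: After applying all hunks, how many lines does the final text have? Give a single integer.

Hunk 1: at line 2 remove [tabcj,hpgj] add [ykzca,rhq,xvse] -> 14 lines: vmm twd ykzca rhq xvse qvfm oiod vxgbt qqz zabf juxof dezt bpwx xjbns
Hunk 2: at line 3 remove [xvse] add [bzcya] -> 14 lines: vmm twd ykzca rhq bzcya qvfm oiod vxgbt qqz zabf juxof dezt bpwx xjbns
Hunk 3: at line 7 remove [qqz] add [ilm,svr] -> 15 lines: vmm twd ykzca rhq bzcya qvfm oiod vxgbt ilm svr zabf juxof dezt bpwx xjbns
Final line count: 15

Answer: 15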